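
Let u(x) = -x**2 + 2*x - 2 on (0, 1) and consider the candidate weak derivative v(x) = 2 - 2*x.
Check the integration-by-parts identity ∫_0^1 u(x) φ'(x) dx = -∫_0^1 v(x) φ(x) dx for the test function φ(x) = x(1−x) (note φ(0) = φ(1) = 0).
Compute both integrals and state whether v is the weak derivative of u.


LHS = -1/6, RHS = -1/6. Yes, v = u' weakly.

u(x) = -x**2 + 2*x - 2, classical derivative u'(x) = 2 - 2*x.
φ(x) = x(1−x), so φ'(x) = 1 - 2*x.
Note φ(0) = φ(1) = 0, so the boundary term u·φ vanishes.
LHS = ∫_0^1 u(x) φ'(x) dx = ∫_0^1 (2*x^3 - 5*x^2 + 6*x - 2) dx. Term by term:
  ∫_0^1 2*x^3 dx = 1/2;  ∫_0^1 -5*x^2 dx = -5/3;  ∫_0^1 6*x dx = 3;
  ∫_0^1 -2 dx = -2.
Sum: 1/2 − 5/3 + 3 − 2 = -1/6.
So LHS = -1/6.
∫_0^1 v(x) φ(x) dx = ∫_0^1 (2*x^3 - 4*x^2 + 2*x) dx. Term by term:
  ∫_0^1 2*x^3 dx = 1/2;  ∫_0^1 -4*x^2 dx = -4/3;  ∫_0^1 2*x dx = 1.
Sum: 1/2 − 4/3 + 1 = 1/6.
So RHS = -∫_0^1 v(x) φ(x) dx = -1/6.
LHS = RHS, so the identity holds for this test φ.
Moreover u is smooth here and v(x) = u'(x) = 2 - 2*x pointwise, so the identity holds for every test function. Hence v is the weak derivative of u.


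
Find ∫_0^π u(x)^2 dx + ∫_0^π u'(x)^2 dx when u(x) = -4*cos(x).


||u||_{H^1(0,π)}^2 = 16*π

u'(x) = 4*sin(x).
Expand u² and (u')² and integrate term by term on (0, π), using: for integers n ≥ 1, ∫_0^π sin²(nx) dx = ∫_0^π cos²(nx) dx = π/2; for n ≠ n', ∫_0^π sin(nx)sin(n'x) dx = ∫_0^π cos(nx)cos(n'x) dx = 0; and by product-to-sum, ∫_0^π sin(nx)cos(n'x) dx = ½∫_0^π [sin((n+n')x) + sin((n−n')x)] dx, which is 0 when n+n' is even and 2n/(n²−n'²) when n+n' is odd (it need not vanish on (0, π)).
  u² squared terms: (-4)²·∫cos(x)² dx = 16·π/2 = 8*π.
  So ∫_0^π u² dx = 8*π.
  (u')² squared terms: (4)²·∫sin(x)² dx = 16·π/2 = 8*π.
  So ∫_0^π (u')² dx = 8*π.
||u||_{H^1}^2 = (8*π) + (8*π) = 16*π.


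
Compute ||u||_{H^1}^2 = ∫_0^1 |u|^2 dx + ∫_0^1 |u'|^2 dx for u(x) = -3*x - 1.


||u||_{H^1}^2 = 16

The H^1 norm (squared) on an interval (0, L) is
  ||u||_{H^1}^2 = ∫_0^L u(x)^2 dx + ∫_0^L u'(x)^2 dx.
Compute u'(x) = -3.
Then u(x)^2 = 9*x**2 + 6*x + 1 and u'(x)^2 = 9.
Integrate each monomial from 0 to 1 using ∫_0^1 c·x^n dx = c·1^(n+1)/(n+1):
  ∫_0^1 u(x)^2 dx = ∫_0^1 (9*x^2 + 6*x + 1) dx. Term by term:
    ∫_0^1 9*x^2 dx = 3;  ∫_0^1 6*x dx = 3;  ∫_0^1 1 dx = 1.
  Sum: 3 + 3 + 1 = 7.
  ∫_0^1 u'(x)^2 dx = ∫_0^1 (9) dx. Term by term:
    ∫_0^1 9 dx = 9.
Adding: ||u||_{H^1}^2 = 7 + 9 = 16.


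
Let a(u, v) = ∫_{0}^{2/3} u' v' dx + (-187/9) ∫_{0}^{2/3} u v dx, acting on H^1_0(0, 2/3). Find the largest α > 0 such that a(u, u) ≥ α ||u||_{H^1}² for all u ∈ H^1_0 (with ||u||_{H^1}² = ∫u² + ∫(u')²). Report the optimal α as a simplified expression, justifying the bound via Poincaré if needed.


α = (-748 + 81*π^2)/(9*(4 + 9*π^2))

Coercivity of a(·,·) on H^1_0(0, 2/3) means a(u, u) ≥ α ||u||_{H^1}² for every u ∈ H^1_0.
The interval has length L = 2/3, and Poincaré/coercivity depend only on L. Here a(u, u) = ∫(u')² + (-187/9)·∫u².
Here c = -187/9 < 0 with |c| < (π/L)² = 9*π^2/4, so coercivity still holds. The condition a(u,u) ≥ α||u||_{H^1}² reads (1−α)∫(u')² ≥ (α−c)∫u². Any admissible α is ≤ 1 (rapidly oscillating u have ∫u²/∫(u')² → 0), and α = 1 would force 0 ≥ (1−c)∫u², impossible since c < 1; so 1−α > 0. By the sharp Poincaré inequality on H^1_0 of an interval of length L, ∫(u')² ≥ (π/L)²∫u² with equality for the first sine mode sin(π(x−x₀)/L) (x₀ the left endpoint), so the inequality holds for all u iff (1−α)(π/L)² ≥ α − c, i.e. α ≤ ((π/L)² + c)/((π/L)² + 1) = (1 + c(L/π)²)/(1 + (L/π)²). (Direct route, valid since c ≤ 0: Poincaré gives c∫u² ≥ c(L/π)²∫(u')², so a(u,u) ≥ (1 + c(L/π)²)∫(u')², while ||u||_{H^1}² ≤ (1 + (L/π)²)∫(u')²; dividing yields the same α.) With (π/L)² = 9*π^2/4 and c = -187/9, the largest admissible constant is α = ((π/L)² + c)/((π/L)² + 1).
Simplifying, α = (-748 + 81*π^2)/(9*(4 + 9*π^2)).


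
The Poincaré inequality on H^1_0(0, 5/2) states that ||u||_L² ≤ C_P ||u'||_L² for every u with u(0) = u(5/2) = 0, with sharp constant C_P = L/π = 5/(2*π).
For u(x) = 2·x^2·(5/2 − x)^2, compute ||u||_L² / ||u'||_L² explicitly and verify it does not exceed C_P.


||u||_L² / ||u'||_L² = 5*sqrt(3)/12 < C_P = 5/(2*π).

u(x) = 2·x^2·(5/2 − x)^2, so u'(x) = x*(2*x - 5)*(4*x - 5).
u(x) = 2·x^2·(5/2 − x)^2 vanishes at x = 0 and x = 5/2, so u ∈ H^1_0(0, 5/2). Differentiate via the product rule and integrate the resulting polynomials term by term.
  ∫_0^5/2 u² dx = ∫_0^5/2 (4*x^8 - 40*x^7 + 150*x^6 - 250*x^5 + 625*x^4/4) dx. Term by term:
    ∫_0^5/2 4*x^8 dx = 1953125/1152;  ∫_0^5/2 -40*x^7 dx = -1953125/256;  ∫_0^5/2 150*x^6 dx = 5859375/448;
    ∫_0^5/2 -250*x^5 dx = -1953125/192;  ∫_0^5/2 625*x^4/4 dx = 390625/128.
  Sum: 1953125/1152 − 1953125/256 + 5859375/448 − 1953125/192 + 390625/128 = 390625/16128.
  ∫_0^5/2 (u')² dx = ∫_0^5/2 (64*x^6 - 480*x^5 + 1300*x^4 - 1500*x^3 + 625*x^2) dx. Term by term:
    ∫_0^5/2 64*x^6 dx = 78125/14;  ∫_0^5/2 -480*x^5 dx = -78125/4;  ∫_0^5/2 1300*x^4 dx = 203125/8;
    ∫_0^5/2 -1500*x^3 dx = -234375/16;  ∫_0^5/2 625*x^2 dx = 78125/24.
  Sum: 78125/14 − 78125/4 + 203125/8 − 234375/16 + 78125/24 = 15625/336.
∫_0^5/2 u² dx = 390625/16128, so ||u||_L² = 625*sqrt(7)/336.
∫_0^5/2 (u')² dx = 15625/336, so ||u'||_L² = 125*sqrt(21)/84.
Ratio ||u||_L² / ||u'||_L² = 5*sqrt(3)/12.
Sharp Poincaré constant on H^1_0(0, 5/2) is C_P = L/π = 5/(2*π), achieved by sin(2*π/5·x).
A polynomial bump cannot attain the sharp Poincaré constant (only the first sine eigenfunction does), so the ratio is strictly less than C_P, consistent with ||u||_L² ≤ C_P ||u'||_L².


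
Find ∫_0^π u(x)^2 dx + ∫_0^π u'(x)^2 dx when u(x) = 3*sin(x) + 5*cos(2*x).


||u||_{H^1(0,π)}^2 = -100 + 143*π/2

u'(x) = -10*sin(2*x) + 3*cos(x).
Expand u² and (u')² and integrate term by term on (0, π), using: for integers n ≥ 1, ∫_0^π sin²(nx) dx = ∫_0^π cos²(nx) dx = π/2; for n ≠ n', ∫_0^π sin(nx)sin(n'x) dx = ∫_0^π cos(nx)cos(n'x) dx = 0; and by product-to-sum, ∫_0^π sin(nx)cos(n'x) dx = ½∫_0^π [sin((n+n')x) + sin((n−n')x)] dx, which is 0 when n+n' is even and 2n/(n²−n'²) when n+n' is odd (it need not vanish on (0, π)).
  u² squared terms: (3)²·∫sin(x)² dx = 9·π/2 = 9*π/2;  (5)²·∫cos(2x)² dx = 25·π/2 = 25*π/2.
  u² cross terms: 2·(3)·(5)·∫sin(x)·cos(2x) dx = 30·(-2/3) = -20.
  So ∫_0^π u² dx = 9*π/2 + 25*π/2 − 20 = -20 + 17*π.
  (u')² squared terms: (-10)²·∫sin(2x)² dx = 100·π/2 = 50*π;  (3)²·∫cos(x)² dx = 9·π/2 = 9*π/2.
  (u')² cross terms: 2·(-10)·(3)·∫sin(2x)·cos(x) dx = -60·(4/3) = -80.
  So ∫_0^π (u')² dx = 50*π + 9*π/2 − 80 = -80 + 109*π/2.
||u||_{H^1}^2 = (-20 + 17*π) + (-80 + 109*π/2) = -100 + 143*π/2.


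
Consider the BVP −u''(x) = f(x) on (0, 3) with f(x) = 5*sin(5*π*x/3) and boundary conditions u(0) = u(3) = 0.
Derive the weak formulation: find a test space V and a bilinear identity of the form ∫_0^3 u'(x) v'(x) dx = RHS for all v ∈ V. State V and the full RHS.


V = H^1_0(0, 3) (so v(0) = v(3) = 0); weak form: ∫_0^3 u'v' dx = ∫_0^3 (5*sin(5*π*x/3)) v dx for all v ∈ V.

Multiply both sides by a test function v and integrate from 0 to 3:
  ∫_0^3 −u''(x) v(x) dx = ∫_0^3 f(x) v(x) dx.
Integrate the LHS by parts once:
  ∫_0^3 −u'' v dx = −[u'(x) v(x)]_0^3 + ∫_0^3 u'(x) v'(x) dx.
Thus ∫_0^3 u'(x) v'(x) dx = ∫_0^3 f(x) v(x) dx + [u'(x) v(x)]_0^3.
Choose V so that boundary terms are either known or forced to vanish.
u is Dirichlet: u(0) = u(3) = 0. Let V = H^1_0(0, 3); then v(0) = v(3) = 0, and [u' v]_0^3 = 0.
Weak formulation: find u (satisfying any essential BC) such that ∫_0^3 u'(x) v'(x) dx = ∫_0^3 f v dx for all v ∈ V.
Substituting f(x) = 5*sin(5*π*x/3), the right-hand side is ∫_0^3 (5*sin(5*π*x/3)) v dx.


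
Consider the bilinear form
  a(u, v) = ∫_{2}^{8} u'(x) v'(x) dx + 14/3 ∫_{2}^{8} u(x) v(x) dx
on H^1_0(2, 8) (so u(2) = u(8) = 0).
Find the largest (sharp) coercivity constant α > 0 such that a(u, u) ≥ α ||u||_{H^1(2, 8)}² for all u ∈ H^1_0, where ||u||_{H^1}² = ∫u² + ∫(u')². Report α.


α = 1

Coercivity of a(·,·) on H^1_0(2, 8) means a(u, u) ≥ α ||u||_{H^1}² for every u ∈ H^1_0.
The interval has length L = 6, and Poincaré/coercivity depend only on L. Here a(u, u) = ∫(u')² + (14/3)·∫u².
Here c = 14/3 ≥ 1, so a(u,u) = ∫(u')² + c∫u² ≥ ∫(u')² + ∫u² = ||u||_{H^1}², i.e. α = 1 works. No larger α is possible: a(u,u) ≥ α||u||_{H^1}² means (1−α)∫(u')² ≥ (α−c)∫u², and for the modes u_n = sin(nπ(x−x₀)/L) (x₀ the left endpoint) one has ∫u_n²/∫(u_n')² = (L/(nπ))² → 0, so a(u_n,u_n)/||u_n||_{H^1}² → 1. Hence the optimal constant is α = 1.
Therefore α = 1.


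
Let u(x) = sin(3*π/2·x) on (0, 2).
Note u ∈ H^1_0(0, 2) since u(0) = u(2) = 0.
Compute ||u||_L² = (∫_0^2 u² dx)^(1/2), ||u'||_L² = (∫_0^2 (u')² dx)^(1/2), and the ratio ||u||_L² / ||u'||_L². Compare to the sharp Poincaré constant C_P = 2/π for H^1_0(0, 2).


||u||_L² / ||u'||_L² = 2/(3*π) < C_P = 2/π.

u(x) = sin(3*π/2·x), so u'(x) = 3*π*cos(3*π*x/2)/2.
Writing u(x) = A·sin(kπx/L) with A = 1 and k = 3, use ∫_0^L sin²(kπx/L) dx = L/2 and ∫_0^L cos²(kπx/L) dx = L/2.
u² = 1·sin²(3*π/2·x) and (u')² = 9*π^2/4·cos²(3*π/2·x), and each of sin², cos² integrates to L/2 = 1 over (0, 2).
∫_0^2 u² dx = 1, so ||u||_L² = 1.
∫_0^2 (u')² dx = 9*π^2/4, so ||u'||_L² = 3*π/2.
Ratio ||u||_L² / ||u'||_L² = 2/(3*π).
Sharp Poincaré constant on H^1_0(0, 2) is C_P = L/π = 2/π, achieved by sin(π/2·x).
This is the k = 3 harmonic; the ratio L/(kπ) is strictly less than C_P = L/π, consistent with the sharp inequality ||u||_L² ≤ C_P ||u'||_L².


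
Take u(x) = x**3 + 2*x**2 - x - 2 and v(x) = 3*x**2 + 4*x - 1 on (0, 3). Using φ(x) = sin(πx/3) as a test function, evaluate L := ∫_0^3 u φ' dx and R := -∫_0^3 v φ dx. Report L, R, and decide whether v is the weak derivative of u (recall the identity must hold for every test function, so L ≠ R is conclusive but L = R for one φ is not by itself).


LHS = -111/π + 324/π^3, RHS = -111/π + 324/π^3. Yes, v = u' weakly.

u(x) = x**3 + 2*x**2 - x - 2, classical derivative u'(x) = 3*x**2 + 4*x - 1.
φ(x) = sin(πx/3), so φ'(x) = π*cos(π*x/3)/3.
Note φ(0) = φ(3) = 0, so the boundary term u·φ vanishes.
LHS = ∫_0^3 u(x) φ'(x) dx = ∫_0^3 (π*x^3*cos(π*x/3)/3 + 2*π*x^2*cos(π*x/3)/3 - π*x*cos(π*x/3)/3 - 2*π*cos(π*x/3)/3) dx. Term by term:
  ∫_0^3 -2*π*cos(π*x/3)/3 dx = 0;  ∫_0^3 -π*x*cos(π*x/3)/3 dx = 6/π;  ∫_0^3 π*x^3*cos(π*x/3)/3 dx = -81/π + 324/π^3;
  ∫_0^3 2*π*x^2*cos(π*x/3)/3 dx = -36/π.
Sum: 0 + 6/π + -81/π + 324/π^3 − 36/π = -111/π + 324/π^3.
So LHS = -111/π + 324/π^3.
∫_0^3 v(x) φ(x) dx = ∫_0^3 (3*x^2*sin(π*x/3) + 4*x*sin(π*x/3) - sin(π*x/3)) dx. Term by term:
  ∫_0^3 -sin(π*x/3) dx = -6/π;  ∫_0^3 3*x^2*sin(π*x/3) dx = -324/π^3 + 81/π;  ∫_0^3 4*x*sin(π*x/3) dx = 36/π.
Sum: -6/π + -324/π^3 + 81/π + 36/π = -324/π^3 + 111/π.
So RHS = -∫_0^3 v(x) φ(x) dx = -111/π + 324/π^3.
LHS = RHS, so the identity holds for this test φ.
Moreover u is smooth here and v(x) = u'(x) = 3*x**2 + 4*x - 1 pointwise, so the identity holds for every test function. Hence v is the weak derivative of u.


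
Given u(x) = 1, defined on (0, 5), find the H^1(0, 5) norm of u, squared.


||u||_{H^1}^2 = 5

The H^1 norm (squared) on an interval (0, L) is
  ||u||_{H^1}^2 = ∫_0^L u(x)^2 dx + ∫_0^L u'(x)^2 dx.
Compute u'(x) = 0.
Then u(x)^2 = 1 and u'(x)^2 = 0.
Integrate each monomial from 0 to 5 using ∫_0^5 c·x^n dx = c·5^(n+1)/(n+1):
  ∫_0^5 u(x)^2 dx = ∫_0^5 (1) dx. Term by term:
    ∫_0^5 1 dx = 5.
  ∫_0^5 u'(x)^2 dx = ∫_0^5 (0) dx. Term by term:
    ∫_0^5 0 dx = 0.
Adding: ||u||_{H^1}^2 = 5 + 0 = 5.


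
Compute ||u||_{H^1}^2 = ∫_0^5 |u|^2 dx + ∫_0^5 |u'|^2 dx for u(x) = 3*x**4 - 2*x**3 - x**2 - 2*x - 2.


||u||_{H^1}^2 = 106959955/42

The H^1 norm (squared) on an interval (0, L) is
  ||u||_{H^1}^2 = ∫_0^L u(x)^2 dx + ∫_0^L u'(x)^2 dx.
Compute u'(x) = 12*x**3 - 6*x**2 - 2*x - 2.
Then u(x)^2 = 9*x**8 - 12*x**7 - 2*x**6 - 8*x**5 - 3*x**4 + 12*x**3 + 8*x**2 + 8*x + 4 and u'(x)^2 = 144*x**6 - 144*x**5 - 12*x**4 - 24*x**3 + 28*x**2 + 8*x + 4.
Integrate each monomial from 0 to 5 using ∫_0^5 c·x^n dx = c·5^(n+1)/(n+1):
  ∫_0^5 u(x)^2 dx = ∫_0^5 (9*x^8 - 12*x^7 - 2*x^6 - 8*x^5 - 3*x^4 + 12*x^3 + 8*x^2 + 8*x + 4) dx. Term by term:
    ∫_0^5 9*x^8 dx = 1953125;  ∫_0^5 -12*x^7 dx = -1171875/2;  ∫_0^5 -2*x^6 dx = -156250/7;
    ∫_0^5 -8*x^5 dx = -62500/3;  ∫_0^5 -3*x^4 dx = -1875;  ∫_0^5 12*x^3 dx = 1875;
    ∫_0^5 8*x^2 dx = 1000/3;  ∫_0^5 8*x dx = 100;  ∫_0^5 4 dx = 20.
  Sum: 1953125 − 1171875/2 − 156250/7 − 62500/3 − 1875 + 1875 + 1000/3 + 100 + 20 = 18542805/14.
  ∫_0^5 u'(x)^2 dx = ∫_0^5 (144*x^6 - 144*x^5 - 12*x^4 - 24*x^3 + 28*x^2 + 8*x + 4) dx. Term by term:
    ∫_0^5 144*x^6 dx = 11250000/7;  ∫_0^5 -144*x^5 dx = -375000;  ∫_0^5 -12*x^4 dx = -7500;
    ∫_0^5 -24*x^3 dx = -3750;  ∫_0^5 28*x^2 dx = 3500/3;  ∫_0^5 8*x dx = 100;
    ∫_0^5 4 dx = 20.
  Sum: 11250000/7 − 375000 − 7500 − 3750 + 3500/3 + 100 + 20 = 25665770/21.
Adding: ||u||_{H^1}^2 = 18542805/14 + 25665770/21 = 106959955/42.


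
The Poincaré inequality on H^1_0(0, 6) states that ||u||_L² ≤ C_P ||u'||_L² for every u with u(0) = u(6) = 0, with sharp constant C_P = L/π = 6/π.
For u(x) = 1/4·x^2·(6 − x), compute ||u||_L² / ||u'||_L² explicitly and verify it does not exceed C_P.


||u||_L² / ||u'||_L² = 3*sqrt(14)/7 < C_P = 6/π.

u(x) = 1/4·x^2·(6 − x), so u'(x) = 3*x*(4 - x)/4.
u(x) = 1/4·x^2·(6 − x) vanishes at x = 0 and x = 6, so u ∈ H^1_0(0, 6). Differentiate via the product rule and integrate the resulting polynomials term by term.
  ∫_0^6 u² dx = ∫_0^6 (x^6/16 - 3*x^5/4 + 9*x^4/4) dx. Term by term:
    ∫_0^6 x^6/16 dx = 17496/7;  ∫_0^6 -3*x^5/4 dx = -5832;  ∫_0^6 9*x^4/4 dx = 17496/5.
  Sum: 17496/7 − 5832 + 17496/5 = 5832/35.
  ∫_0^6 (u')² dx = ∫_0^6 (9*x^4/16 - 9*x^3/2 + 9*x^2) dx. Term by term:
    ∫_0^6 9*x^4/16 dx = 4374/5;  ∫_0^6 -9*x^3/2 dx = -1458;  ∫_0^6 9*x^2 dx = 648.
  Sum: 4374/5 − 1458 + 648 = 324/5.
∫_0^6 u² dx = 5832/35, so ||u||_L² = 54*sqrt(70)/35.
∫_0^6 (u')² dx = 324/5, so ||u'||_L² = 18*sqrt(5)/5.
Ratio ||u||_L² / ||u'||_L² = 3*sqrt(14)/7.
Sharp Poincaré constant on H^1_0(0, 6) is C_P = L/π = 6/π, achieved by sin(π/6·x).
A polynomial bump cannot attain the sharp Poincaré constant (only the first sine eigenfunction does), so the ratio is strictly less than C_P, consistent with ||u||_L² ≤ C_P ||u'||_L².


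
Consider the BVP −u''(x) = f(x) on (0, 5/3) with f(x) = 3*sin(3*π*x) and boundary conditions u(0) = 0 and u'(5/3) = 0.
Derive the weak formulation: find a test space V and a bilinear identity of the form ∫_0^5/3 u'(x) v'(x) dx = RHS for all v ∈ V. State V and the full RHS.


V = {v ∈ H^1(0, 5/3) : v(0) = 0} (test functions vanish at x = 0 where u is specified); weak form: ∫_0^5/3 u'v' dx = ∫_0^5/3 (3*sin(3*π*x)) v dx for all v ∈ V.

Multiply both sides by a test function v and integrate from 0 to 5/3:
  ∫_0^5/3 −u''(x) v(x) dx = ∫_0^5/3 f(x) v(x) dx.
Integrate the LHS by parts once:
  ∫_0^5/3 −u'' v dx = −[u'(x) v(x)]_0^5/3 + ∫_0^5/3 u'(x) v'(x) dx.
Thus ∫_0^5/3 u'(x) v'(x) dx = ∫_0^5/3 f(x) v(x) dx + [u'(x) v(x)]_0^5/3.
Choose V so that boundary terms are either known or forced to vanish.
Mixed BC: u(0) = 0 (Dirichlet) and u'(5/3) = 0 (Neumann). Define V = {v ∈ H^1(0, 5/3) : v(0) = 0}. Then [u' v]_0^5/3 = u'(5/3)·v(5/3) − u'(0)·0 = 0.
Weak formulation: find u (satisfying any essential BC) such that ∫_0^5/3 u'(x) v'(x) dx = ∫_0^5/3 f v dx for all v ∈ V (Dirichlet at 0 absorbed into V; the Neumann datum at x = 5/3 is zero, so no boundary term remains).
Substituting f(x) = 3*sin(3*π*x), the right-hand side is ∫_0^5/3 (3*sin(3*π*x)) v dx.


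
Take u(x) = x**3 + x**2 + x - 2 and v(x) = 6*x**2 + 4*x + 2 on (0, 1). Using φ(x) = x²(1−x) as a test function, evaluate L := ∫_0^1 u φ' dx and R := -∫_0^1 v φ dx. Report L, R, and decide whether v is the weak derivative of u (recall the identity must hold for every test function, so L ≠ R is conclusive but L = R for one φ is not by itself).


LHS = -17/60, RHS = -17/30. No, v is not the weak derivative of u.

u(x) = x**3 + x**2 + x - 2, classical derivative u'(x) = 3*x**2 + 2*x + 1.
φ(x) = x²(1−x), so φ'(x) = x*(2 - 3*x).
Note φ(0) = φ(1) = 0, so the boundary term u·φ vanishes.
LHS = ∫_0^1 u(x) φ'(x) dx = ∫_0^1 (-3*x^5 - x^4 - x^3 + 8*x^2 - 4*x) dx. Term by term:
  ∫_0^1 -3*x^5 dx = -1/2;  ∫_0^1 -x^4 dx = -1/5;  ∫_0^1 -x^3 dx = -1/4;
  ∫_0^1 8*x^2 dx = 8/3;  ∫_0^1 -4*x dx = -2.
Sum: -1/2 − 1/5 − 1/4 + 8/3 − 2 = -17/60.
So LHS = -17/60.
∫_0^1 v(x) φ(x) dx = ∫_0^1 (-6*x^5 + 2*x^4 + 2*x^3 + 2*x^2) dx. Term by term:
  ∫_0^1 -6*x^5 dx = -1;  ∫_0^1 2*x^4 dx = 2/5;  ∫_0^1 2*x^3 dx = 1/2;
  ∫_0^1 2*x^2 dx = 2/3.
Sum: -1 + 2/5 + 1/2 + 2/3 = 17/30.
So RHS = -∫_0^1 v(x) φ(x) dx = -17/30.
LHS − RHS = 17/60 ≠ 0, so the identity fails.
(For a valid weak derivative the identity must hold for EVERY test function, in particular this one. The failure shows v is NOT the weak derivative of u.)
Correct weak derivative would be u'(x) = 3*x**2 + 2*x + 1.


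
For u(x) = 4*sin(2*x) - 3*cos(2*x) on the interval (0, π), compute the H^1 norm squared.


||u||_{H^1(0,π)}^2 = 125*π/2

u'(x) = 6*sin(2*x) + 8*cos(2*x).
Expand u² and (u')² and integrate term by term on (0, π), using: for integers n ≥ 1, ∫_0^π sin²(nx) dx = ∫_0^π cos²(nx) dx = π/2; for n ≠ n', ∫_0^π sin(nx)sin(n'x) dx = ∫_0^π cos(nx)cos(n'x) dx = 0; and by product-to-sum, ∫_0^π sin(nx)cos(n'x) dx = ½∫_0^π [sin((n+n')x) + sin((n−n')x)] dx, which is 0 when n+n' is even and 2n/(n²−n'²) when n+n' is odd (it need not vanish on (0, π)).
  u² squared terms: (-3)²·∫cos(2x)² dx = 9·π/2 = 9*π/2;  (4)²·∫sin(2x)² dx = 16·π/2 = 8*π.
  u² cross terms: 2·(-3)·(4)·∫cos(2x)·sin(2x) dx = -24·(0) = 0.
  So ∫_0^π u² dx = 9*π/2 + 8*π + 0 = 25*π/2.
  (u')² squared terms: (6)²·∫sin(2x)² dx = 36·π/2 = 18*π;  (8)²·∫cos(2x)² dx = 64·π/2 = 32*π.
  (u')² cross terms: 2·(6)·(8)·∫sin(2x)·cos(2x) dx = 96·(0) = 0.
  So ∫_0^π (u')² dx = 18*π + 32*π + 0 = 50*π.
||u||_{H^1}^2 = (25*π/2) + (50*π) = 125*π/2.


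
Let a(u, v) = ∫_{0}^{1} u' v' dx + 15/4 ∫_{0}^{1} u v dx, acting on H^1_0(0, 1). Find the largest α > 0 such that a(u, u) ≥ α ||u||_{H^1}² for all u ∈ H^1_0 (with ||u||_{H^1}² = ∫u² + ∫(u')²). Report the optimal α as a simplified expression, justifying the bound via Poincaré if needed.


α = 1

Coercivity of a(·,·) on H^1_0(0, 1) means a(u, u) ≥ α ||u||_{H^1}² for every u ∈ H^1_0.
The interval has length L = 1, and Poincaré/coercivity depend only on L. Here a(u, u) = ∫(u')² + (15/4)·∫u².
Here c = 15/4 ≥ 1, so a(u,u) = ∫(u')² + c∫u² ≥ ∫(u')² + ∫u² = ||u||_{H^1}², i.e. α = 1 works. No larger α is possible: a(u,u) ≥ α||u||_{H^1}² means (1−α)∫(u')² ≥ (α−c)∫u², and for the modes u_n = sin(nπ(x−x₀)/L) (x₀ the left endpoint) one has ∫u_n²/∫(u_n')² = (L/(nπ))² → 0, so a(u_n,u_n)/||u_n||_{H^1}² → 1. Hence the optimal constant is α = 1.
Therefore α = 1.


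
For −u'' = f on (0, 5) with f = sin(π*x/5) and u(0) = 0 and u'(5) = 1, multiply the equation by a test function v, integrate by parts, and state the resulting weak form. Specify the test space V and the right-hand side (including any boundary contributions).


V = {v ∈ H^1(0, 5) : v(0) = 0} (test functions vanish at x = 0 where u is specified); weak form: ∫_0^5 u'v' dx = ∫_0^5 (sin(π*x/5)) v dx + v(5) for all v ∈ V.

Multiply both sides by a test function v and integrate from 0 to 5:
  ∫_0^5 −u''(x) v(x) dx = ∫_0^5 f(x) v(x) dx.
Integrate the LHS by parts once:
  ∫_0^5 −u'' v dx = −[u'(x) v(x)]_0^5 + ∫_0^5 u'(x) v'(x) dx.
Thus ∫_0^5 u'(x) v'(x) dx = ∫_0^5 f(x) v(x) dx + [u'(x) v(x)]_0^5.
Choose V so that boundary terms are either known or forced to vanish.
Mixed BC: u(0) = 0 (Dirichlet) and u'(5) = 1 (Neumann). Define V = {v ∈ H^1(0, 5) : v(0) = 0}. Then [u' v]_0^5 = u'(5)·v(5) − u'(0)·0 = v(5).
Weak formulation: find u (satisfying any essential BC) such that ∫_0^5 u'(x) v'(x) dx = ∫_0^5 f v dx + v(5) for all v ∈ V (Dirichlet at 0 absorbed into V; Neumann datum at x = 5 contributes the boundary term).
Substituting f(x) = sin(π*x/5), the right-hand side is ∫_0^5 (sin(π*x/5)) v dx + v(5).


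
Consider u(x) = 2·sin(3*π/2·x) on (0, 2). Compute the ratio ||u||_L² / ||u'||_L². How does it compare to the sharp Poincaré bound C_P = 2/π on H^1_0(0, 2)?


||u||_L² / ||u'||_L² = 2/(3*π) < C_P = 2/π.

u(x) = 2·sin(3*π/2·x), so u'(x) = 3*π*cos(3*π*x/2).
Writing u(x) = A·sin(kπx/L) with A = 2 and k = 3, use ∫_0^L sin²(kπx/L) dx = L/2 and ∫_0^L cos²(kπx/L) dx = L/2.
u² = 4·sin²(3*π/2·x) and (u')² = 9*π^2·cos²(3*π/2·x), and each of sin², cos² integrates to L/2 = 1 over (0, 2).
∫_0^2 u² dx = 4, so ||u||_L² = 2.
∫_0^2 (u')² dx = 9*π^2, so ||u'||_L² = 3*π.
Ratio ||u||_L² / ||u'||_L² = 2/(3*π).
Sharp Poincaré constant on H^1_0(0, 2) is C_P = L/π = 2/π, achieved by sin(π/2·x).
This is the k = 3 harmonic; the ratio L/(kπ) is strictly less than C_P = L/π, consistent with the sharp inequality ||u||_L² ≤ C_P ||u'||_L².


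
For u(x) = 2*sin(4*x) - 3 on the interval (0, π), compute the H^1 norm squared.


||u||_{H^1(0,π)}^2 = 43*π

u'(x) = 8*cos(4*x).
Expand u² and (u')² and integrate term by term on (0, π), using: for integers n ≥ 1, ∫_0^π sin²(nx) dx = ∫_0^π cos²(nx) dx = π/2; for n ≠ n', ∫_0^π sin(nx)sin(n'x) dx = ∫_0^π cos(nx)cos(n'x) dx = 0; and by product-to-sum, ∫_0^π sin(nx)cos(n'x) dx = ½∫_0^π [sin((n+n')x) + sin((n−n')x)] dx, which is 0 when n+n' is even and 2n/(n²−n'²) when n+n' is odd (it need not vanish on (0, π)). For the constant mode: ∫_0^π 1 dx = π, ∫_0^π cos(nx) dx = 0, ∫_0^π sin(nx) dx = (1−(−1)^n)/n.
  u² squared terms: (-3)²·∫1 dx = 9·π = 9*π;  (2)²·∫sin(4x)² dx = 4·π/2 = 2*π.
  u² cross terms: 2·(-3)·(2)·∫1·sin(4x) dx = -12·(0) = 0.
  So ∫_0^π u² dx = 9*π + 2*π + 0 = 11*π.
  (u')² squared terms: (8)²·∫cos(4x)² dx = 64·π/2 = 32*π.
  So ∫_0^π (u')² dx = 32*π.
||u||_{H^1}^2 = (11*π) + (32*π) = 43*π.


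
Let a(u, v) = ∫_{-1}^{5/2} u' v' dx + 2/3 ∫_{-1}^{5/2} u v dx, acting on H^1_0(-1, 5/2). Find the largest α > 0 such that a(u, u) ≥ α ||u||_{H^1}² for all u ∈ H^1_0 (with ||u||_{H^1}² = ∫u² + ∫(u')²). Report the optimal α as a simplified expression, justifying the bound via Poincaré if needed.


α = 2*(49 + 6*π^2)/(3*(4*π^2 + 49))

Coercivity of a(·,·) on H^1_0(-1, 5/2) means a(u, u) ≥ α ||u||_{H^1}² for every u ∈ H^1_0.
The interval has length L = 7/2, and Poincaré/coercivity depend only on L. Here a(u, u) = ∫(u')² + (2/3)·∫u².
Here 0 < c = 2/3 < 1. The condition a(u,u) ≥ α||u||_{H^1}² reads (1−α)∫(u')² ≥ (α−c)∫u². Any admissible α is ≤ 1 (rapidly oscillating u have ∫u²/∫(u')² → 0), and α = 1 would force 0 ≥ (1−c)∫u², impossible since c < 1; so 1−α > 0. By the sharp Poincaré inequality on H^1_0 of an interval of length L, ∫(u')² ≥ (π/L)²∫u² with equality for the first sine mode sin(π(x−x₀)/L) (x₀ the left endpoint), so the inequality holds for all u iff (1−α)(π/L)² ≥ α − c, i.e. α ≤ ((π/L)² + c)/((π/L)² + 1) = (1 + c(L/π)²)/(1 + (L/π)²). With (π/L)² = 4*π^2/49 and c = 2/3, the largest admissible constant is α = ((π/L)² + c)/((π/L)² + 1).
Simplifying, α = 2*(49 + 6*π^2)/(3*(4*π^2 + 49)).


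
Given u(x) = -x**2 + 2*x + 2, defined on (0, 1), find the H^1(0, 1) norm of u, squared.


||u||_{H^1}^2 = 128/15

The H^1 norm (squared) on an interval (0, L) is
  ||u||_{H^1}^2 = ∫_0^L u(x)^2 dx + ∫_0^L u'(x)^2 dx.
Compute u'(x) = 2 - 2*x.
Then u(x)^2 = x**4 - 4*x**3 + 8*x + 4 and u'(x)^2 = 4*x**2 - 8*x + 4.
Integrate each monomial from 0 to 1 using ∫_0^1 c·x^n dx = c·1^(n+1)/(n+1):
  ∫_0^1 u(x)^2 dx = ∫_0^1 (x^4 - 4*x^3 + 8*x + 4) dx. Term by term:
    ∫_0^1 x^4 dx = 1/5;  ∫_0^1 -4*x^3 dx = -1;  ∫_0^1 8*x dx = 4;
    ∫_0^1 4 dx = 4.
  Sum: 1/5 − 1 + 4 + 4 = 36/5.
  ∫_0^1 u'(x)^2 dx = ∫_0^1 (4*x^2 - 8*x + 4) dx. Term by term:
    ∫_0^1 4*x^2 dx = 4/3;  ∫_0^1 -8*x dx = -4;  ∫_0^1 4 dx = 4.
  Sum: 4/3 − 4 + 4 = 4/3.
Adding: ||u||_{H^1}^2 = 36/5 + 4/3 = 128/15.


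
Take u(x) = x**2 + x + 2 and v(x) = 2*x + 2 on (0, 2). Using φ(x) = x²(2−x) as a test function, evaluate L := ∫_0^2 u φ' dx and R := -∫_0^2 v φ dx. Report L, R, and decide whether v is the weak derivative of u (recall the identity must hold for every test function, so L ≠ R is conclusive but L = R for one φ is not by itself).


LHS = -68/15, RHS = -88/15. No, v is not the weak derivative of u.

u(x) = x**2 + x + 2, classical derivative u'(x) = 2*x + 1.
φ(x) = x²(2−x), so φ'(x) = x*(4 - 3*x).
Note φ(0) = φ(2) = 0, so the boundary term u·φ vanishes.
LHS = ∫_0^2 u(x) φ'(x) dx = ∫_0^2 (-3*x^4 + x^3 - 2*x^2 + 8*x) dx. Term by term:
  ∫_0^2 -3*x^4 dx = -96/5;  ∫_0^2 x^3 dx = 4;  ∫_0^2 -2*x^2 dx = -16/3;
  ∫_0^2 8*x dx = 16.
Sum: -96/5 + 4 − 16/3 + 16 = -68/15.
So LHS = -68/15.
∫_0^2 v(x) φ(x) dx = ∫_0^2 (-2*x^4 + 2*x^3 + 4*x^2) dx. Term by term:
  ∫_0^2 -2*x^4 dx = -64/5;  ∫_0^2 2*x^3 dx = 8;  ∫_0^2 4*x^2 dx = 32/3.
Sum: -64/5 + 8 + 32/3 = 88/15.
So RHS = -∫_0^2 v(x) φ(x) dx = -88/15.
LHS − RHS = 4/3 ≠ 0, so the identity fails.
(For a valid weak derivative the identity must hold for EVERY test function, in particular this one. The failure shows v is NOT the weak derivative of u.)
Correct weak derivative would be u'(x) = 2*x + 1.


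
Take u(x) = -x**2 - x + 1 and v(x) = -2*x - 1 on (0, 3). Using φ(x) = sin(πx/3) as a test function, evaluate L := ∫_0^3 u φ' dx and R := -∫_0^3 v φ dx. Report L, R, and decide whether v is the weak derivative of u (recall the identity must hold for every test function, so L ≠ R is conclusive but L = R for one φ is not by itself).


LHS = 24/π, RHS = 24/π. Yes, v = u' weakly.

u(x) = -x**2 - x + 1, classical derivative u'(x) = -2*x - 1.
φ(x) = sin(πx/3), so φ'(x) = π*cos(π*x/3)/3.
Note φ(0) = φ(3) = 0, so the boundary term u·φ vanishes.
LHS = ∫_0^3 u(x) φ'(x) dx = ∫_0^3 (-π*x^2*cos(π*x/3)/3 - π*x*cos(π*x/3)/3 + π*cos(π*x/3)/3) dx. Term by term:
  ∫_0^3 π*cos(π*x/3)/3 dx = 0;  ∫_0^3 -π*x*cos(π*x/3)/3 dx = 6/π;  ∫_0^3 -π*x^2*cos(π*x/3)/3 dx = 18/π.
Sum: 0 + 6/π + 18/π = 24/π.
So LHS = 24/π.
∫_0^3 v(x) φ(x) dx = ∫_0^3 (-2*x*sin(π*x/3) - sin(π*x/3)) dx. Term by term:
  ∫_0^3 -sin(π*x/3) dx = -6/π;  ∫_0^3 -2*x*sin(π*x/3) dx = -18/π.
Sum: -6/π − 18/π = -24/π.
So RHS = -∫_0^3 v(x) φ(x) dx = 24/π.
LHS = RHS, so the identity holds for this test φ.
Moreover u is smooth here and v(x) = u'(x) = -2*x - 1 pointwise, so the identity holds for every test function. Hence v is the weak derivative of u.


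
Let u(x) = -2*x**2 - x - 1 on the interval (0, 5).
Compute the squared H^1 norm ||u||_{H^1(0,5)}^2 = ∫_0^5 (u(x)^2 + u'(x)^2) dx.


||u||_{H^1}^2 = 4135

The H^1 norm (squared) on an interval (0, L) is
  ||u||_{H^1}^2 = ∫_0^L u(x)^2 dx + ∫_0^L u'(x)^2 dx.
Compute u'(x) = -4*x - 1.
Then u(x)^2 = 4*x**4 + 4*x**3 + 5*x**2 + 2*x + 1 and u'(x)^2 = 16*x**2 + 8*x + 1.
Integrate each monomial from 0 to 5 using ∫_0^5 c·x^n dx = c·5^(n+1)/(n+1):
  ∫_0^5 u(x)^2 dx = ∫_0^5 (4*x^4 + 4*x^3 + 5*x^2 + 2*x + 1) dx. Term by term:
    ∫_0^5 4*x^4 dx = 2500;  ∫_0^5 4*x^3 dx = 625;  ∫_0^5 5*x^2 dx = 625/3;
    ∫_0^5 2*x dx = 25;  ∫_0^5 1 dx = 5.
  Sum: 2500 + 625 + 625/3 + 25 + 5 = 10090/3.
  ∫_0^5 u'(x)^2 dx = ∫_0^5 (16*x^2 + 8*x + 1) dx. Term by term:
    ∫_0^5 16*x^2 dx = 2000/3;  ∫_0^5 8*x dx = 100;  ∫_0^5 1 dx = 5.
  Sum: 2000/3 + 100 + 5 = 2315/3.
Adding: ||u||_{H^1}^2 = 10090/3 + 2315/3 = 4135.


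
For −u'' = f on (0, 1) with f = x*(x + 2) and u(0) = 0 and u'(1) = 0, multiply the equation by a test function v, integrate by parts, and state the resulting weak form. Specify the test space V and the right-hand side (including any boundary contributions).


V = {v ∈ H^1(0, 1) : v(0) = 0} (test functions vanish at x = 0 where u is specified); weak form: ∫_0^1 u'v' dx = ∫_0^1 (x*(x + 2)) v dx for all v ∈ V.

Multiply both sides by a test function v and integrate from 0 to 1:
  ∫_0^1 −u''(x) v(x) dx = ∫_0^1 f(x) v(x) dx.
Integrate the LHS by parts once:
  ∫_0^1 −u'' v dx = −[u'(x) v(x)]_0^1 + ∫_0^1 u'(x) v'(x) dx.
Thus ∫_0^1 u'(x) v'(x) dx = ∫_0^1 f(x) v(x) dx + [u'(x) v(x)]_0^1.
Choose V so that boundary terms are either known or forced to vanish.
Mixed BC: u(0) = 0 (Dirichlet) and u'(1) = 0 (Neumann). Define V = {v ∈ H^1(0, 1) : v(0) = 0}. Then [u' v]_0^1 = u'(1)·v(1) − u'(0)·0 = 0.
Weak formulation: find u (satisfying any essential BC) such that ∫_0^1 u'(x) v'(x) dx = ∫_0^1 f v dx for all v ∈ V (Dirichlet at 0 absorbed into V; the Neumann datum at x = 1 is zero, so no boundary term remains).
Substituting f(x) = x*(x + 2), the right-hand side is ∫_0^1 (x*(x + 2)) v dx.


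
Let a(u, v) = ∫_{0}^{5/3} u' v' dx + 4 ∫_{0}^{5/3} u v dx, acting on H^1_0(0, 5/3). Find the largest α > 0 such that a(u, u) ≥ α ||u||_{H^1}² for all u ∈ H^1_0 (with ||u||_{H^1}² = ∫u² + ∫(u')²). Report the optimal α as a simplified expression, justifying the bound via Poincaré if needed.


α = 1

Coercivity of a(·,·) on H^1_0(0, 5/3) means a(u, u) ≥ α ||u||_{H^1}² for every u ∈ H^1_0.
The interval has length L = 5/3, and Poincaré/coercivity depend only on L. Here a(u, u) = ∫(u')² + (4)·∫u².
Here c = 4 ≥ 1, so a(u,u) = ∫(u')² + c∫u² ≥ ∫(u')² + ∫u² = ||u||_{H^1}², i.e. α = 1 works. No larger α is possible: a(u,u) ≥ α||u||_{H^1}² means (1−α)∫(u')² ≥ (α−c)∫u², and for the modes u_n = sin(nπ(x−x₀)/L) (x₀ the left endpoint) one has ∫u_n²/∫(u_n')² = (L/(nπ))² → 0, so a(u_n,u_n)/||u_n||_{H^1}² → 1. Hence the optimal constant is α = 1.
Therefore α = 1.


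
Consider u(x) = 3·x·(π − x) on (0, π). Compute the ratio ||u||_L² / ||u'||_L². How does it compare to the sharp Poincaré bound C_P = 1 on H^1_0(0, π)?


||u||_L² / ||u'||_L² = sqrt(10)*π/10 < C_P = 1.

u(x) = 3·x·(π − x), so u'(x) = -6*x + 3*π.
u(x) = 3·x·(π − x) vanishes at x = 0 and x = π, so u ∈ H^1_0(0, π). Differentiate via the product rule and integrate the resulting polynomials term by term.
  ∫_0^π u² dx = ∫_0^π (9*x^4 - 18*π*x^3 + 9*π^2*x^2) dx. Term by term:
    ∫_0^π 9*x^4 dx = 9*π^5/5;  ∫_0^π -18*π*x^3 dx = -9*π^5/2;  ∫_0^π 9*π^2*x^2 dx = 3*π^5.
  Sum: 9*π^5/5 − 9*π^5/2 + 3*π^5 = 3*π^5/10.
  ∫_0^π (u')² dx = ∫_0^π (36*x^2 - 36*π*x + 9*π^2) dx. Term by term:
    ∫_0^π 36*x^2 dx = 12*π^3;  ∫_0^π -36*π*x dx = -18*π^3;  ∫_0^π 9*π^2 dx = 9*π^3.
  Sum: 12*π^3 − 18*π^3 + 9*π^3 = 3*π^3.
∫_0^π u² dx = 3*π^5/10, so ||u||_L² = sqrt(30)*π^(5/2)/10.
∫_0^π (u')² dx = 3*π^3, so ||u'||_L² = sqrt(3)*π^(3/2).
Ratio ||u||_L² / ||u'||_L² = sqrt(10)*π/10.
Sharp Poincaré constant on H^1_0(0, π) is C_P = L/π = 1, achieved by sin(x).
A polynomial bump cannot attain the sharp Poincaré constant (only the first sine eigenfunction does), so the ratio is strictly less than C_P, consistent with ||u||_L² ≤ C_P ||u'||_L².


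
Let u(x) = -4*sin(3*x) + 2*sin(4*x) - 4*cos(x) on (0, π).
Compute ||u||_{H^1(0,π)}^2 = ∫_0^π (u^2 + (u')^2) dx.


||u||_{H^1(0,π)}^2 = -256/15 + 130*π

u'(x) = 4*sin(x) - 12*cos(3*x) + 8*cos(4*x).
Expand u² and (u')² and integrate term by term on (0, π), using: for integers n ≥ 1, ∫_0^π sin²(nx) dx = ∫_0^π cos²(nx) dx = π/2; for n ≠ n', ∫_0^π sin(nx)sin(n'x) dx = ∫_0^π cos(nx)cos(n'x) dx = 0; and by product-to-sum, ∫_0^π sin(nx)cos(n'x) dx = ½∫_0^π [sin((n+n')x) + sin((n−n')x)] dx, which is 0 when n+n' is even and 2n/(n²−n'²) when n+n' is odd (it need not vanish on (0, π)).
  u² squared terms: (-4)²·∫cos(x)² dx = 16·π/2 = 8*π;  (-4)²·∫sin(3x)² dx = 16·π/2 = 8*π;  (2)²·∫sin(4x)² dx = 4·π/2 = 2*π.
  u² cross terms: 2·(-4)·(-4)·∫cos(x)·sin(3x) dx = 32·(0) = 0;  2·(-4)·(2)·∫cos(x)·sin(4x) dx = -16·(8/15) = -128/15;  2·(-4)·(2)·∫sin(3x)·sin(4x) dx = -16·(0) = 0.
  So ∫_0^π u² dx = 8*π + 8*π + 2*π + 0 − 128/15 + 0 = -128/15 + 18*π.
  (u')² squared terms: (-12)²·∫cos(3x)² dx = 144·π/2 = 72*π;  (4)²·∫sin(x)² dx = 16·π/2 = 8*π;  (8)²·∫cos(4x)² dx = 64·π/2 = 32*π.
  (u')² cross terms: 2·(-12)·(4)·∫cos(3x)·sin(x) dx = -96·(0) = 0;  2·(-12)·(8)·∫cos(3x)·cos(4x) dx = -192·(0) = 0;  2·(4)·(8)·∫sin(x)·cos(4x) dx = 64·(-2/15) = -128/15.
  So ∫_0^π (u')² dx = 72*π + 8*π + 32*π + 0 + 0 − 128/15 = -128/15 + 112*π.
||u||_{H^1}^2 = (-128/15 + 18*π) + (-128/15 + 112*π) = -256/15 + 130*π.


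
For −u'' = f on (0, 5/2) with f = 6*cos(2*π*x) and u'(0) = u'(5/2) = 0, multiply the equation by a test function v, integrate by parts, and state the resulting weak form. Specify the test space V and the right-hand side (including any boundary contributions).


V = H^1(0, 5/2) (no boundary constraint on v; u is determined up to an additive constant); weak form: ∫_0^5/2 u'v' dx = ∫_0^5/2 (6*cos(2*π*x)) v dx for all v ∈ V.

Multiply both sides by a test function v and integrate from 0 to 5/2:
  ∫_0^5/2 −u''(x) v(x) dx = ∫_0^5/2 f(x) v(x) dx.
Integrate the LHS by parts once:
  ∫_0^5/2 −u'' v dx = −[u'(x) v(x)]_0^5/2 + ∫_0^5/2 u'(x) v'(x) dx.
Thus ∫_0^5/2 u'(x) v'(x) dx = ∫_0^5/2 f(x) v(x) dx + [u'(x) v(x)]_0^5/2.
Choose V so that boundary terms are either known or forced to vanish.
u has homogeneous Neumann: u'(0) = u'(5/2) = 0. So [u' v]_0^5/2 = 0·v(5/2) − 0·v(0) = 0 for any v; take V = H^1(0, 5/2).
Weak formulation: find u (satisfying any essential BC) such that ∫_0^5/2 u'(x) v'(x) dx = ∫_0^5/2 f v dx for all v ∈ V (homogeneous Neumann, so boundary terms vanish).
Substituting f(x) = 6*cos(2*π*x), the right-hand side is ∫_0^5/2 (6*cos(2*π*x)) v dx.
Compatibility check (pure Neumann): taking v ≡ 1 ∈ V gives 0 = ∫_0^5/2 f dx + (0) − (0), i.e. ∫_0^5/2 f dx must equal u'(0) − u'(5/2) = 0. Indeed ∫_0^5/2 (6*cos(2*π*x)) dx = 0, so the data are compatible. The solution is then unique only up to an additive constant (fix it e.g. by requiring ∫_0^5/2 u dx = 0).


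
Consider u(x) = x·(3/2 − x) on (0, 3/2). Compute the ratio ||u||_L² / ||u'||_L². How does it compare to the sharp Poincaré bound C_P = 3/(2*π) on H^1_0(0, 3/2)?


||u||_L² / ||u'||_L² = 3*sqrt(10)/20 < C_P = 3/(2*π).

u(x) = x·(3/2 − x), so u'(x) = 3/2 - 2*x.
u(x) = x·(3/2 − x) vanishes at x = 0 and x = 3/2, so u ∈ H^1_0(0, 3/2). Differentiate via the product rule and integrate the resulting polynomials term by term.
  ∫_0^3/2 u² dx = ∫_0^3/2 (x^4 - 3*x^3 + 9*x^2/4) dx. Term by term:
    ∫_0^3/2 x^4 dx = 243/160;  ∫_0^3/2 -3*x^3 dx = -243/64;  ∫_0^3/2 9*x^2/4 dx = 81/32.
  Sum: 243/160 − 243/64 + 81/32 = 81/320.
  ∫_0^3/2 (u')² dx = ∫_0^3/2 (4*x^2 - 6*x + 9/4) dx. Term by term:
    ∫_0^3/2 4*x^2 dx = 9/2;  ∫_0^3/2 -6*x dx = -27/4;  ∫_0^3/2 9/4 dx = 27/8.
  Sum: 9/2 − 27/4 + 27/8 = 9/8.
∫_0^3/2 u² dx = 81/320, so ||u||_L² = 9*sqrt(5)/40.
∫_0^3/2 (u')² dx = 9/8, so ||u'||_L² = 3*sqrt(2)/4.
Ratio ||u||_L² / ||u'||_L² = 3*sqrt(10)/20.
Sharp Poincaré constant on H^1_0(0, 3/2) is C_P = L/π = 3/(2*π), achieved by sin(2*π/3·x).
A polynomial bump cannot attain the sharp Poincaré constant (only the first sine eigenfunction does), so the ratio is strictly less than C_P, consistent with ||u||_L² ≤ C_P ||u'||_L².


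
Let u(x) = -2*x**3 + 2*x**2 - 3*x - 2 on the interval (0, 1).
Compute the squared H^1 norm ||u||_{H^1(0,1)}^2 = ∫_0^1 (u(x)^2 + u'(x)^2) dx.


||u||_{H^1}^2 = 2237/105

The H^1 norm (squared) on an interval (0, L) is
  ||u||_{H^1}^2 = ∫_0^L u(x)^2 dx + ∫_0^L u'(x)^2 dx.
Compute u'(x) = -6*x**2 + 4*x - 3.
Then u(x)^2 = 4*x**6 - 8*x**5 + 16*x**4 - 4*x**3 + x**2 + 12*x + 4 and u'(x)^2 = 36*x**4 - 48*x**3 + 52*x**2 - 24*x + 9.
Integrate each monomial from 0 to 1 using ∫_0^1 c·x^n dx = c·1^(n+1)/(n+1):
  ∫_0^1 u(x)^2 dx = ∫_0^1 (4*x^6 - 8*x^5 + 16*x^4 - 4*x^3 + x^2 + 12*x + 4) dx. Term by term:
    ∫_0^1 4*x^6 dx = 4/7;  ∫_0^1 -8*x^5 dx = -4/3;  ∫_0^1 16*x^4 dx = 16/5;
    ∫_0^1 -4*x^3 dx = -1;  ∫_0^1 x^2 dx = 1/3;  ∫_0^1 12*x dx = 6;
    ∫_0^1 4 dx = 4.
  Sum: 4/7 − 4/3 + 16/5 − 1 + 1/3 + 6 + 4 = 412/35.
  ∫_0^1 u'(x)^2 dx = ∫_0^1 (36*x^4 - 48*x^3 + 52*x^2 - 24*x + 9) dx. Term by term:
    ∫_0^1 36*x^4 dx = 36/5;  ∫_0^1 -48*x^3 dx = -12;  ∫_0^1 52*x^2 dx = 52/3;
    ∫_0^1 -24*x dx = -12;  ∫_0^1 9 dx = 9.
  Sum: 36/5 − 12 + 52/3 − 12 + 9 = 143/15.
Adding: ||u||_{H^1}^2 = 412/35 + 143/15 = 2237/105.


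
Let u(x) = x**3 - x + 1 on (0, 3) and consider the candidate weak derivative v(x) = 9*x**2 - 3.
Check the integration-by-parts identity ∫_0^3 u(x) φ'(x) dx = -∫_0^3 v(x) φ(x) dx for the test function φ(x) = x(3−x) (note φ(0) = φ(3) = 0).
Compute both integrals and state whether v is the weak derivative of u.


LHS = -639/20, RHS = -1917/20. No, v is not the weak derivative of u.

u(x) = x**3 - x + 1, classical derivative u'(x) = 3*x**2 - 1.
φ(x) = x(3−x), so φ'(x) = 3 - 2*x.
Note φ(0) = φ(3) = 0, so the boundary term u·φ vanishes.
LHS = ∫_0^3 u(x) φ'(x) dx = ∫_0^3 (-2*x^4 + 3*x^3 + 2*x^2 - 5*x + 3) dx. Term by term:
  ∫_0^3 -2*x^4 dx = -486/5;  ∫_0^3 3*x^3 dx = 243/4;  ∫_0^3 2*x^2 dx = 18;
  ∫_0^3 -5*x dx = -45/2;  ∫_0^3 3 dx = 9.
Sum: -486/5 + 243/4 + 18 − 45/2 + 9 = -639/20.
So LHS = -639/20.
∫_0^3 v(x) φ(x) dx = ∫_0^3 (-9*x^4 + 27*x^3 + 3*x^2 - 9*x) dx. Term by term:
  ∫_0^3 -9*x^4 dx = -2187/5;  ∫_0^3 27*x^3 dx = 2187/4;  ∫_0^3 3*x^2 dx = 27;
  ∫_0^3 -9*x dx = -81/2.
Sum: -2187/5 + 2187/4 + 27 − 81/2 = 1917/20.
So RHS = -∫_0^3 v(x) φ(x) dx = -1917/20.
LHS − RHS = 639/10 ≠ 0, so the identity fails.
(For a valid weak derivative the identity must hold for EVERY test function, in particular this one. The failure shows v is NOT the weak derivative of u.)
Correct weak derivative would be u'(x) = 3*x**2 - 1.


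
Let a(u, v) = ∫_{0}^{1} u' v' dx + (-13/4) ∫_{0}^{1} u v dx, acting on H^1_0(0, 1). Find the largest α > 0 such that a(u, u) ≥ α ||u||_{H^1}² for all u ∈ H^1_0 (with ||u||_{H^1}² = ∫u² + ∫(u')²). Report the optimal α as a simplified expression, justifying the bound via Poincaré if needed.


α = (-13/4 + π^2)/(1 + π^2)

Coercivity of a(·,·) on H^1_0(0, 1) means a(u, u) ≥ α ||u||_{H^1}² for every u ∈ H^1_0.
The interval has length L = 1, and Poincaré/coercivity depend only on L. Here a(u, u) = ∫(u')² + (-13/4)·∫u².
Here c = -13/4 < 0 with |c| < (π/L)² = π^2, so coercivity still holds. The condition a(u,u) ≥ α||u||_{H^1}² reads (1−α)∫(u')² ≥ (α−c)∫u². Any admissible α is ≤ 1 (rapidly oscillating u have ∫u²/∫(u')² → 0), and α = 1 would force 0 ≥ (1−c)∫u², impossible since c < 1; so 1−α > 0. By the sharp Poincaré inequality on H^1_0 of an interval of length L, ∫(u')² ≥ (π/L)²∫u² with equality for the first sine mode sin(π(x−x₀)/L) (x₀ the left endpoint), so the inequality holds for all u iff (1−α)(π/L)² ≥ α − c, i.e. α ≤ ((π/L)² + c)/((π/L)² + 1) = (1 + c(L/π)²)/(1 + (L/π)²). (Direct route, valid since c ≤ 0: Poincaré gives c∫u² ≥ c(L/π)²∫(u')², so a(u,u) ≥ (1 + c(L/π)²)∫(u')², while ||u||_{H^1}² ≤ (1 + (L/π)²)∫(u')²; dividing yields the same α.) With (π/L)² = π^2 and c = -13/4, the largest admissible constant is α = ((π/L)² + c)/((π/L)² + 1).
Simplifying, α = (-13/4 + π^2)/(1 + π^2).
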